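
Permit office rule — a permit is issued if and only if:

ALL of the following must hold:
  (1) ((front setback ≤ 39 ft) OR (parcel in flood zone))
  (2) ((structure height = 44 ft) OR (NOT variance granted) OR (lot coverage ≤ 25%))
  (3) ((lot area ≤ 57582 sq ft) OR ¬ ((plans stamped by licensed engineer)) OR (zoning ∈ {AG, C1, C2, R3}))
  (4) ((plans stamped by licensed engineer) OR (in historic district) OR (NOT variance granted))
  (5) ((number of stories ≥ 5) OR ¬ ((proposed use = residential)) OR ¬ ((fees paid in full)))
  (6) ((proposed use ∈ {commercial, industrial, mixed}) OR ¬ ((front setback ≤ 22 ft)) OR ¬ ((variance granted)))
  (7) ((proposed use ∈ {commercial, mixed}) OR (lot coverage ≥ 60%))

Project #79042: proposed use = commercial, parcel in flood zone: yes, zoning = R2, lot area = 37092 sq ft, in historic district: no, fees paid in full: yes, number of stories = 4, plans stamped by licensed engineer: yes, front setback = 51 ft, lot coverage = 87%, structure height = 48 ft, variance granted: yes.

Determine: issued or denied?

Atomic conditions:
  front setback ≤ 39 ft: 51 ≤ 39 is false
  parcel in flood zone: yes → true
  structure height = 44 ft: 48 == 44 is false
  NOT variance granted: yes → false
  lot coverage ≤ 25%: 87 ≤ 25 is false
  lot area ≤ 57582 sq ft: 37092 ≤ 57582 is true
  plans stamped by licensed engineer: yes → true
  zoning ∈ {AG, C1, C2, R3}: R2 is not in the set → false
  in historic district: no → false
  number of stories ≥ 5: 4 ≥ 5 is false
  proposed use = residential: commercial == residential is false
  fees paid in full: yes → true
  proposed use ∈ {commercial, industrial, mixed}: commercial is in the set → true
  front setback ≤ 22 ft: 51 ≤ 22 is false
  variance granted: yes → true
  proposed use ∈ {commercial, mixed}: commercial is in the set → true
  lot coverage ≥ 60%: 87 ≥ 60 is true
Combine:
[1] false OR true = true
[2] false OR false OR false = false
[3.2] NOT true = false
[3] true OR false OR false = true
[4] true OR false OR false = true
[5.2] NOT false = true
[5.3] NOT true = false
[5] false OR true OR false = true
[6.2] NOT false = true
[6.3] NOT true = false
[6] true OR true OR false = true
[7] true OR true = true
[root] true AND false AND true AND true AND true AND true AND true = false
Overall: false → denied

Denied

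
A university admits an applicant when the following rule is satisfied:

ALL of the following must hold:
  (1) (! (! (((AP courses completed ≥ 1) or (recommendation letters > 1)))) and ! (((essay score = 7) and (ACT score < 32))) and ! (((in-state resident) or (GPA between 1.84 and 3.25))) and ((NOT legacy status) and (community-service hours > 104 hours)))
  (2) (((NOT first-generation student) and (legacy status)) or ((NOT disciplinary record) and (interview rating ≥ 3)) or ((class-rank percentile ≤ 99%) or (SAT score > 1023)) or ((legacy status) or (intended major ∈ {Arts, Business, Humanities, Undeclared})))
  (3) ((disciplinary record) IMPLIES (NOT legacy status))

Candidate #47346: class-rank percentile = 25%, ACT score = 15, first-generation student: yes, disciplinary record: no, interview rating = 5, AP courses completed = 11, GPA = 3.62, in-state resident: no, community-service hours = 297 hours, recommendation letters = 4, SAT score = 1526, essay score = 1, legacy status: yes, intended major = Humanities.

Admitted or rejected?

Atomic conditions:
  AP courses completed ≥ 1: 11 ≥ 1 is true
  recommendation letters > 1: 4 > 1 is true
  essay score = 7: 1 == 7 is false
  ACT score < 32: 15 < 32 is true
  in-state resident: no → false
  GPA between 1.84 and 3.25: 3.62 in [1.84, 3.25] is false
  NOT legacy status: yes → false
  community-service hours > 104 hours: 297 > 104 is true
  NOT first-generation student: yes → false
  legacy status: yes → true
  NOT disciplinary record: no → true
  interview rating ≥ 3: 5 ≥ 3 is true
  class-rank percentile ≤ 99%: 25 ≤ 99 is true
  SAT score > 1023: 1526 > 1023 is true
  intended major ∈ {Arts, Business, Humanities, Undeclared}: Humanities is in the set → true
  disciplinary record: no → false
Combine:
[1.1.1.1] true OR true = true
[1.1.1] NOT true = false
[1.1] NOT false = true
[1.2.1] false AND true = false
[1.2] NOT false = true
[1.3.1] false OR false = false
[1.3] NOT false = true
[1.4] false AND true = false
[1] true AND true AND true AND false = false
[2.1] false AND true = false
[2.2] true AND true = true
[2.3] true OR true = true
[2.4] true OR true = true
[2] false OR true OR true OR true = true
[3] false → false (antecedent false ⇒ implication holds) = true
[root] false AND true AND true = false
Overall: false → rejected

Rejected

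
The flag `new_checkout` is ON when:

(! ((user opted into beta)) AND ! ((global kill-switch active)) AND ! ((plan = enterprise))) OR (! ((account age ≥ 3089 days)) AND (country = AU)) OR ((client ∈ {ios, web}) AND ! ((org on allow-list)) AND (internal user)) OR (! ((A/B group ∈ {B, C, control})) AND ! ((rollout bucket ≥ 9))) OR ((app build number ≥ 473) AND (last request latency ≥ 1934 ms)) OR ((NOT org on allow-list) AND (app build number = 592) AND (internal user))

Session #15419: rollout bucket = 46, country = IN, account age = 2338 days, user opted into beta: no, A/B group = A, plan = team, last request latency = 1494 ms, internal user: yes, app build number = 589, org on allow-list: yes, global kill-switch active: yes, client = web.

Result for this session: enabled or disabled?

Atomic conditions:
  user opted into beta: no → false
  global kill-switch active: yes → true
  plan = enterprise: team == enterprise is false
  account age ≥ 3089 days: 2338 ≥ 3089 is false
  country = AU: IN == AU is false
  client ∈ {ios, web}: web is in the set → true
  org on allow-list: yes → true
  internal user: yes → true
  A/B group ∈ {B, C, control}: A is not in the set → false
  rollout bucket ≥ 9: 46 ≥ 9 is true
  app build number ≥ 473: 589 ≥ 473 is true
  last request latency ≥ 1934 ms: 1494 ≥ 1934 is false
  NOT org on allow-list: yes → false
  app build number = 592: 589 == 592 is false
Combine:
[1.1] NOT false = true
[1.2] NOT true = false
[1.3] NOT false = true
[1] true AND false AND true = false
[2.1] NOT false = true
[2] true AND false = false
[3.2] NOT true = false
[3] true AND false AND true = false
[4.1] NOT false = true
[4.2] NOT true = false
[4] true AND false = false
[5] true AND false = false
[6] false AND false AND true = false
[root] false OR false OR false OR false OR false OR false = false
Overall: false → disabled

Disabled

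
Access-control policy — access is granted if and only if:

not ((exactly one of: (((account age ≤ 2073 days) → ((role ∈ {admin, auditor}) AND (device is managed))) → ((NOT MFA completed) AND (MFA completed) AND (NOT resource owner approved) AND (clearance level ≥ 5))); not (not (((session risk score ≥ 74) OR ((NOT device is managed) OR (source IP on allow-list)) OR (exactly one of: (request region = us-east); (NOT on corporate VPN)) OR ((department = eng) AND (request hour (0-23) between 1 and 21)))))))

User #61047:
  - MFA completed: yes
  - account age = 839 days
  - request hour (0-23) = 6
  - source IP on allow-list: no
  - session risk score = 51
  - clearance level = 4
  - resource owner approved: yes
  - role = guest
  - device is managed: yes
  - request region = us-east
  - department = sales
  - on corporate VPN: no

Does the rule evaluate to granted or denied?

Denied

Atomic conditions:
  account age ≤ 2073 days: 839 ≤ 2073 is true
  role ∈ {admin, auditor}: guest is not in the set → false
  device is managed: yes → true
  NOT MFA completed: yes → false
  MFA completed: yes → true
  NOT resource owner approved: yes → false
  clearance level ≥ 5: 4 ≥ 5 is false
  session risk score ≥ 74: 51 ≥ 74 is false
  NOT device is managed: yes → false
  source IP on allow-list: no → false
  request region = us-east: us-east == us-east is true
  NOT on corporate VPN: no → true
  department = eng: sales == eng is false
  request hour (0-23) between 1 and 21: 6 in [1, 21] is true
Combine:
[1.1.1.2] false AND true = false
[1.1.1] true → false = false
[1.1.2] false AND true AND false AND false = false
[1.1] false → false (antecedent false ⇒ implication holds) = true
[1.2.1.1.2] false OR false = false
[1.2.1.1.3] exactly-one(true, true) = false
[1.2.1.1.4] false AND true = false
[1.2.1.1] false OR false OR false OR false = false
[1.2.1] NOT false = true
[1.2] NOT true = false
[1] exactly-one(true, false) = true
[root] NOT true = false
Overall: false → denied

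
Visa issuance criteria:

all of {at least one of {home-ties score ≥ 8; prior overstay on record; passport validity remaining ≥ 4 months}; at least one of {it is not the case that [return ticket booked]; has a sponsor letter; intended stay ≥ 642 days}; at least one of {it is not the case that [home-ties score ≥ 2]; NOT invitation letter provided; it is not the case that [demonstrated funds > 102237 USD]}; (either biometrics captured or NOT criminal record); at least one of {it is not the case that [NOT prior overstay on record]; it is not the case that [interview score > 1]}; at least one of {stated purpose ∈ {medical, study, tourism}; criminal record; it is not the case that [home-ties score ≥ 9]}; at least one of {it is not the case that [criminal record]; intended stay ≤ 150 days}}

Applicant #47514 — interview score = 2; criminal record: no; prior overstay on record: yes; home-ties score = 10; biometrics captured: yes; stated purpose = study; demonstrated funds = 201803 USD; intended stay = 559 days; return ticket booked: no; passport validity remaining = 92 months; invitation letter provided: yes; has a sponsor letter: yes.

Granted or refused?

Atomic conditions:
  home-ties score ≥ 8: 10 ≥ 8 is true
  prior overstay on record: yes → true
  passport validity remaining ≥ 4 months: 92 ≥ 4 is true
  return ticket booked: no → false
  has a sponsor letter: yes → true
  intended stay ≥ 642 days: 559 ≥ 642 is false
  home-ties score ≥ 2: 10 ≥ 2 is true
  NOT invitation letter provided: yes → false
  demonstrated funds > 102237 USD: 201803 > 102237 is true
  biometrics captured: yes → true
  NOT criminal record: no → true
  NOT prior overstay on record: yes → false
  interview score > 1: 2 > 1 is true
  stated purpose ∈ {medical, study, tourism}: study is in the set → true
  criminal record: no → false
  home-ties score ≥ 9: 10 ≥ 9 is true
  intended stay ≤ 150 days: 559 ≤ 150 is false
Combine:
[1] true OR true OR true = true
[2.1] NOT false = true
[2] true OR true OR false = true
[3.1] NOT true = false
[3.3] NOT true = false
[3] false OR false OR false = false
[4] true OR true = true
[5.1] NOT false = true
[5.2] NOT true = false
[5] true OR false = true
[6.3] NOT true = false
[6] true OR false OR false = true
[7.1] NOT false = true
[7] true OR false = true
[root] true AND true AND false AND true AND true AND true AND true = false
Overall: false → refused

Refused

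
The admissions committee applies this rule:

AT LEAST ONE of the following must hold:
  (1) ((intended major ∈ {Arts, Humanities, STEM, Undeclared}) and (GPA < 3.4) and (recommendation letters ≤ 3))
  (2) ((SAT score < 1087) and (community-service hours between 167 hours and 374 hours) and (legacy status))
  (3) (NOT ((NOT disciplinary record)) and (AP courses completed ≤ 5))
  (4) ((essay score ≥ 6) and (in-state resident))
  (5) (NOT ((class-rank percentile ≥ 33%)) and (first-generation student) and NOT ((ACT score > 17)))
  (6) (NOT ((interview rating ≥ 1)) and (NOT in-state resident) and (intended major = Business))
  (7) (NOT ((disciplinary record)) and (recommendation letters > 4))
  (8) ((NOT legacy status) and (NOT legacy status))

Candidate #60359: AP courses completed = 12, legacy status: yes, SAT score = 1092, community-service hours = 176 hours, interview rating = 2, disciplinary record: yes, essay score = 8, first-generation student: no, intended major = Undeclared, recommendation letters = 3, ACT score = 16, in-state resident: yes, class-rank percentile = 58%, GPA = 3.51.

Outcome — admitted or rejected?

Admitted

Atomic conditions:
  intended major ∈ {Arts, Humanities, STEM, Undeclared}: Undeclared is in the set → true
  GPA < 3.4: 3.51 < 3.4 is false
  recommendation letters ≤ 3: 3 ≤ 3 is true
  SAT score < 1087: 1092 < 1087 is false
  community-service hours between 167 hours and 374 hours: 176 in [167, 374] is true
  legacy status: yes → true
  NOT disciplinary record: yes → false
  AP courses completed ≤ 5: 12 ≤ 5 is false
  essay score ≥ 6: 8 ≥ 6 is true
  in-state resident: yes → true
  class-rank percentile ≥ 33%: 58 ≥ 33 is true
  first-generation student: no → false
  ACT score > 17: 16 > 17 is false
  interview rating ≥ 1: 2 ≥ 1 is true
  NOT in-state resident: yes → false
  intended major = Business: Undeclared == Business is false
  disciplinary record: yes → true
  recommendation letters > 4: 3 > 4 is false
  NOT legacy status: yes → false
Combine:
[1] true AND false AND true = false
[2] false AND true AND true = false
[3.1] NOT false = true
[3] true AND false = false
[4] true AND true = true
[5.1] NOT true = false
[5.3] NOT false = true
[5] false AND false AND true = false
[6.1] NOT true = false
[6] false AND false AND false = false
[7.1] NOT true = false
[7] false AND false = false
[8] false AND false = false
[root] false OR false OR false OR true OR false OR false OR false OR false = true
Overall: true → admitted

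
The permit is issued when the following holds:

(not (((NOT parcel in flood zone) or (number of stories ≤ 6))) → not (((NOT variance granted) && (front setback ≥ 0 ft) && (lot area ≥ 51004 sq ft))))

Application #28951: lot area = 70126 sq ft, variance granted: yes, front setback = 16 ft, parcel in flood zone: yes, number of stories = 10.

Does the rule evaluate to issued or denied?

Atomic conditions:
  NOT parcel in flood zone: yes → false
  number of stories ≤ 6: 10 ≤ 6 is false
  NOT variance granted: yes → false
  front setback ≥ 0 ft: 16 ≥ 0 is true
  lot area ≥ 51004 sq ft: 70126 ≥ 51004 is true
Combine:
[1.1] false OR false = false
[1] NOT false = true
[2.1] false AND true AND true = false
[2] NOT false = true
[root] true → true = true
Overall: true → issued

Issued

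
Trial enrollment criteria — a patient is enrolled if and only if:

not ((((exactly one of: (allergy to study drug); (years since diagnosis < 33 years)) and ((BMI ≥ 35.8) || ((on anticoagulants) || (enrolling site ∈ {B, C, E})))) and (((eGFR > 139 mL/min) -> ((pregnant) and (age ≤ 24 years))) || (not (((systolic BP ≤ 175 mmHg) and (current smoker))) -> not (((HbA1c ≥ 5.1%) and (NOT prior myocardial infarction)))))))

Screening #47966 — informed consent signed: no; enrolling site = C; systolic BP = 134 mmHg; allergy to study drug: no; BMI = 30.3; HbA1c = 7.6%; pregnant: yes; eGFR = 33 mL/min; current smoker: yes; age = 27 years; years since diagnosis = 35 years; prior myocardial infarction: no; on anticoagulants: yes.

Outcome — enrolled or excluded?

Atomic conditions:
  allergy to study drug: no → false
  years since diagnosis < 33 years: 35 < 33 is false
  BMI ≥ 35.8: 30.3 ≥ 35.8 is false
  on anticoagulants: yes → true
  enrolling site ∈ {B, C, E}: C is in the set → true
  eGFR > 139 mL/min: 33 > 139 is false
  pregnant: yes → true
  age ≤ 24 years: 27 ≤ 24 is false
  systolic BP ≤ 175 mmHg: 134 ≤ 175 is true
  current smoker: yes → true
  HbA1c ≥ 5.1%: 7.6 ≥ 5.1 is true
  NOT prior myocardial infarction: no → true
Combine:
[1.1.1] exactly-one(false, false) = false
[1.1.2.2] true OR true = true
[1.1.2] false OR true = true
[1.1] false AND true = false
[1.2.1.2] true AND false = false
[1.2.1] false → false (antecedent false ⇒ implication holds) = true
[1.2.2.1.1] true AND true = true
[1.2.2.1] NOT true = false
[1.2.2.2.1] true AND true = true
[1.2.2.2] NOT true = false
[1.2.2] false → false (antecedent false ⇒ implication holds) = true
[1.2] true OR true = true
[1] false AND true = false
[root] NOT false = true
Overall: true → enrolled

Enrolled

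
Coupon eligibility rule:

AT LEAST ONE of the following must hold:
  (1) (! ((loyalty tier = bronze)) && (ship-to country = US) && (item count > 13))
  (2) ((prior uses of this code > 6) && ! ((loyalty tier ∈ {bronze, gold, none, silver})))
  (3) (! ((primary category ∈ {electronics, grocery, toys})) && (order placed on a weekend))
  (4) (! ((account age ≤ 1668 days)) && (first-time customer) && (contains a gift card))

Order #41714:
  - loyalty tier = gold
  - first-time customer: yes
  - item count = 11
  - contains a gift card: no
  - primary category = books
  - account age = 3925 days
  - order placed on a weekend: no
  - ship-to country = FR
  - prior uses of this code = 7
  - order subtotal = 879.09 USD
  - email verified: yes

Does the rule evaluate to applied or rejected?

Rejected

Atomic conditions:
  loyalty tier = bronze: gold == bronze is false
  ship-to country = US: FR == US is false
  item count > 13: 11 > 13 is false
  prior uses of this code > 6: 7 > 6 is true
  loyalty tier ∈ {bronze, gold, none, silver}: gold is in the set → true
  primary category ∈ {electronics, grocery, toys}: books is not in the set → false
  order placed on a weekend: no → false
  account age ≤ 1668 days: 3925 ≤ 1668 is false
  first-time customer: yes → true
  contains a gift card: no → false
Combine:
[1.1] NOT false = true
[1] true AND false AND false = false
[2.2] NOT true = false
[2] true AND false = false
[3.1] NOT false = true
[3] true AND false = false
[4.1] NOT false = true
[4] true AND true AND false = false
[root] false OR false OR false OR false = false
Overall: false → rejected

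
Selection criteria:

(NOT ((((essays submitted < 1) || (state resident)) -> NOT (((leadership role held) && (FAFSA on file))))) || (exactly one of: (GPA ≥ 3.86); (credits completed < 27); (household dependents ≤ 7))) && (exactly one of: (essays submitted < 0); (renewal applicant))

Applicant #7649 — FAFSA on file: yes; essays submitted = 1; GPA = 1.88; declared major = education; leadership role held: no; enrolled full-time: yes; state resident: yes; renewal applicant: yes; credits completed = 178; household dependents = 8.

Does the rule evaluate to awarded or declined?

Atomic conditions:
  essays submitted < 1: 1 < 1 is false
  state resident: yes → true
  leadership role held: no → false
  FAFSA on file: yes → true
  GPA ≥ 3.86: 1.88 ≥ 3.86 is false
  credits completed < 27: 178 < 27 is false
  household dependents ≤ 7: 8 ≤ 7 is false
  essays submitted < 0: 1 < 0 is false
  renewal applicant: yes → true
Combine:
[1.1.1.1] false OR true = true
[1.1.1.2.1] false AND true = false
[1.1.1.2] NOT false = true
[1.1.1] true → true = true
[1.1] NOT true = false
[1.2] exactly-one(false, false, false) = false
[1] false OR false = false
[2] exactly-one(false, true) = true
[root] false AND true = false
Overall: false → declined

Declined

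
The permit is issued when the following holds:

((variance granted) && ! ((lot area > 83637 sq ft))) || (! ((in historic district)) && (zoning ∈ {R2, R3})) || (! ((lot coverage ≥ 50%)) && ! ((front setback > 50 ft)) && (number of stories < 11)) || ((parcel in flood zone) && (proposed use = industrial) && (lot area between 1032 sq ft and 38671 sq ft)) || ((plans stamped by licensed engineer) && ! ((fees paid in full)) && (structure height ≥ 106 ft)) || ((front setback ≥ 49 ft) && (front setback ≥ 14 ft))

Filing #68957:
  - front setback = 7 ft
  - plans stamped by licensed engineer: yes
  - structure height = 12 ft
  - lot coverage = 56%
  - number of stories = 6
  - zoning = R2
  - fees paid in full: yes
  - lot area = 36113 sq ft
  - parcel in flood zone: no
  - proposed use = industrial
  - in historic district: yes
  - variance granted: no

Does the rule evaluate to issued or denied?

Denied

Atomic conditions:
  variance granted: no → false
  lot area > 83637 sq ft: 36113 > 83637 is false
  in historic district: yes → true
  zoning ∈ {R2, R3}: R2 is in the set → true
  lot coverage ≥ 50%: 56 ≥ 50 is true
  front setback > 50 ft: 7 > 50 is false
  number of stories < 11: 6 < 11 is true
  parcel in flood zone: no → false
  proposed use = industrial: industrial == industrial is true
  lot area between 1032 sq ft and 38671 sq ft: 36113 in [1032, 38671] is true
  plans stamped by licensed engineer: yes → true
  fees paid in full: yes → true
  structure height ≥ 106 ft: 12 ≥ 106 is false
  front setback ≥ 49 ft: 7 ≥ 49 is false
  front setback ≥ 14 ft: 7 ≥ 14 is false
Combine:
[1.2] NOT false = true
[1] false AND true = false
[2.1] NOT true = false
[2] false AND true = false
[3.1] NOT true = false
[3.2] NOT false = true
[3] false AND true AND true = false
[4] false AND true AND true = false
[5.2] NOT true = false
[5] true AND false AND false = false
[6] false AND false = false
[root] false OR false OR false OR false OR false OR false = false
Overall: false → denied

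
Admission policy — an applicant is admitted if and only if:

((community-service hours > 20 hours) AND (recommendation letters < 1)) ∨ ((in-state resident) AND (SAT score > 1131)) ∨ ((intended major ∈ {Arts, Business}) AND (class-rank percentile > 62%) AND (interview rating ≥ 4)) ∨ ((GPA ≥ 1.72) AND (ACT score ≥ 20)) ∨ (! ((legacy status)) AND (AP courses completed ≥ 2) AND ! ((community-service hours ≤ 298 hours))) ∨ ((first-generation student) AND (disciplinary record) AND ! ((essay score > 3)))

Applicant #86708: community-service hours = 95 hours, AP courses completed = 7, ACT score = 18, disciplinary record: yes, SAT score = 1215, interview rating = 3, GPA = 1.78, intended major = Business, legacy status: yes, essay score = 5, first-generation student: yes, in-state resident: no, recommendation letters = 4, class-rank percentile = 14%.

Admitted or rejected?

Atomic conditions:
  community-service hours > 20 hours: 95 > 20 is true
  recommendation letters < 1: 4 < 1 is false
  in-state resident: no → false
  SAT score > 1131: 1215 > 1131 is true
  intended major ∈ {Arts, Business}: Business is in the set → true
  class-rank percentile > 62%: 14 > 62 is false
  interview rating ≥ 4: 3 ≥ 4 is false
  GPA ≥ 1.72: 1.78 ≥ 1.72 is true
  ACT score ≥ 20: 18 ≥ 20 is false
  legacy status: yes → true
  AP courses completed ≥ 2: 7 ≥ 2 is true
  community-service hours ≤ 298 hours: 95 ≤ 298 is true
  first-generation student: yes → true
  disciplinary record: yes → true
  essay score > 3: 5 > 3 is true
Combine:
[1] true AND false = false
[2] false AND true = false
[3] true AND false AND false = false
[4] true AND false = false
[5.1] NOT true = false
[5.3] NOT true = false
[5] false AND true AND false = false
[6.3] NOT true = false
[6] true AND true AND false = false
[root] false OR false OR false OR false OR false OR false = false
Overall: false → rejected

Rejected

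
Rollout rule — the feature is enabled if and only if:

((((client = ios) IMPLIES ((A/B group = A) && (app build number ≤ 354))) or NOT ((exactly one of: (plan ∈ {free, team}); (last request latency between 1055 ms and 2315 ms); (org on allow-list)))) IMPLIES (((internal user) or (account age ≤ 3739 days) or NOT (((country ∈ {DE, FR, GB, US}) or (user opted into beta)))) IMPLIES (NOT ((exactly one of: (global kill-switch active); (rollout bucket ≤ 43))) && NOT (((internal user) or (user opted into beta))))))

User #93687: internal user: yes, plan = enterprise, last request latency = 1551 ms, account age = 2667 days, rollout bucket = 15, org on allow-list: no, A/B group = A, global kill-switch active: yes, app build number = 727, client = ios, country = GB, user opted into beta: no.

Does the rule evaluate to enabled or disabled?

Enabled

Atomic conditions:
  client = ios: ios == ios is true
  A/B group = A: A == A is true
  app build number ≤ 354: 727 ≤ 354 is false
  plan ∈ {free, team}: enterprise is not in the set → false
  last request latency between 1055 ms and 2315 ms: 1551 in [1055, 2315] is true
  org on allow-list: no → false
  internal user: yes → true
  account age ≤ 3739 days: 2667 ≤ 3739 is true
  country ∈ {DE, FR, GB, US}: GB is in the set → true
  user opted into beta: no → false
  global kill-switch active: yes → true
  rollout bucket ≤ 43: 15 ≤ 43 is true
Combine:
[1.1.2] true AND false = false
[1.1] true → false = false
[1.2.1] exactly-one(false, true, false) = true
[1.2] NOT true = false
[1] false OR false = false
[2.1.3.1] true OR false = true
[2.1.3] NOT true = false
[2.1] true OR true OR false = true
[2.2.1.1] exactly-one(true, true) = false
[2.2.1] NOT false = true
[2.2.2.1] true OR false = true
[2.2.2] NOT true = false
[2.2] true AND false = false
[2] true → false = false
[root] false → false (antecedent false ⇒ implication holds) = true
Overall: true → enabled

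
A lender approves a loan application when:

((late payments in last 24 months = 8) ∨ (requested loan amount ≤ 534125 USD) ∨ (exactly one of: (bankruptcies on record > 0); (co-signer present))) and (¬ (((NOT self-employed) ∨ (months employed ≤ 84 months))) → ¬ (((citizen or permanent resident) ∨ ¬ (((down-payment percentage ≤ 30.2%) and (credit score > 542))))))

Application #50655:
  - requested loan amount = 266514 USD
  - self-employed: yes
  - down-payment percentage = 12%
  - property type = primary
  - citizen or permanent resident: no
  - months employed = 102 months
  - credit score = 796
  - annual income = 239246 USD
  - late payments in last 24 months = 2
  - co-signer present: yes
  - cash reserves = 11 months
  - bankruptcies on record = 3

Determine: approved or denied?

Atomic conditions:
  late payments in last 24 months = 8: 2 == 8 is false
  requested loan amount ≤ 534125 USD: 266514 ≤ 534125 is true
  bankruptcies on record > 0: 3 > 0 is true
  co-signer present: yes → true
  NOT self-employed: yes → false
  months employed ≤ 84 months: 102 ≤ 84 is false
  citizen or permanent resident: no → false
  down-payment percentage ≤ 30.2%: 12 ≤ 30.2 is true
  credit score > 542: 796 > 542 is true
Combine:
[1.3] exactly-one(true, true) = false
[1] false OR true OR false = true
[2.1.1] false OR false = false
[2.1] NOT false = true
[2.2.1.2.1] true AND true = true
[2.2.1.2] NOT true = false
[2.2.1] false OR false = false
[2.2] NOT false = true
[2] true → true = true
[root] true AND true = true
Overall: true → approved

Approved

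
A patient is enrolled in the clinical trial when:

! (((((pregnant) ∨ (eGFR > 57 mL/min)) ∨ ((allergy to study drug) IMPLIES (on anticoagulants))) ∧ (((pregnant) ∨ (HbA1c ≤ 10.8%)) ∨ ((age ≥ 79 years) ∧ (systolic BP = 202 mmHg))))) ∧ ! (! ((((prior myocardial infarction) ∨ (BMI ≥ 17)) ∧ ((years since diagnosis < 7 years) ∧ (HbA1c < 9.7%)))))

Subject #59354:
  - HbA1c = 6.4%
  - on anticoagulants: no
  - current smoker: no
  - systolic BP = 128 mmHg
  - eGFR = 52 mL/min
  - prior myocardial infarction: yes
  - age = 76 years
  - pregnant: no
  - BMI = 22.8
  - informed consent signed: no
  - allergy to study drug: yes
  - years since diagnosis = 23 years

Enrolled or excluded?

Excluded

Atomic conditions:
  pregnant: no → false
  eGFR > 57 mL/min: 52 > 57 is false
  allergy to study drug: yes → true
  on anticoagulants: no → false
  HbA1c ≤ 10.8%: 6.4 ≤ 10.8 is true
  age ≥ 79 years: 76 ≥ 79 is false
  systolic BP = 202 mmHg: 128 == 202 is false
  prior myocardial infarction: yes → true
  BMI ≥ 17: 22.8 ≥ 17 is true
  years since diagnosis < 7 years: 23 < 7 is false
  HbA1c < 9.7%: 6.4 < 9.7 is true
Combine:
[1.1.1.1] false OR false = false
[1.1.1.2] true → false = false
[1.1.1] false OR false = false
[1.1.2.1] false OR true = true
[1.1.2.2] false AND false = false
[1.1.2] true OR false = true
[1.1] false AND true = false
[1] NOT false = true
[2.1.1.1] true OR true = true
[2.1.1.2] false AND true = false
[2.1.1] true AND false = false
[2.1] NOT false = true
[2] NOT true = false
[root] true AND false = false
Overall: false → excluded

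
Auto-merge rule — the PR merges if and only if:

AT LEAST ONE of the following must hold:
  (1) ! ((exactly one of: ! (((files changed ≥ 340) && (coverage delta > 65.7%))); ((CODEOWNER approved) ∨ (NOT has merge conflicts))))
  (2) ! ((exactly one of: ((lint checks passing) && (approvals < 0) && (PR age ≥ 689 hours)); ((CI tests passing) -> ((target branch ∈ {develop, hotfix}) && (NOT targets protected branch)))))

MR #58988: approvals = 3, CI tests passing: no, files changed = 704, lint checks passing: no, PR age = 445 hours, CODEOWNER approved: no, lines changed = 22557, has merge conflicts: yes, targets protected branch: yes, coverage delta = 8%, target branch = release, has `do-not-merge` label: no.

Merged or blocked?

Atomic conditions:
  files changed ≥ 340: 704 ≥ 340 is true
  coverage delta > 65.7%: 8 > 65.7 is false
  CODEOWNER approved: no → false
  NOT has merge conflicts: yes → false
  lint checks passing: no → false
  approvals < 0: 3 < 0 is false
  PR age ≥ 689 hours: 445 ≥ 689 is false
  CI tests passing: no → false
  target branch ∈ {develop, hotfix}: release is not in the set → false
  NOT targets protected branch: yes → false
Combine:
[1.1.1.1] true AND false = false
[1.1.1] NOT false = true
[1.1.2] false OR false = false
[1.1] exactly-one(true, false) = true
[1] NOT true = false
[2.1.1] false AND false AND false = false
[2.1.2.2] false AND false = false
[2.1.2] false → false (antecedent false ⇒ implication holds) = true
[2.1] exactly-one(false, true) = true
[2] NOT true = false
[root] false OR false = false
Overall: false → blocked

Blocked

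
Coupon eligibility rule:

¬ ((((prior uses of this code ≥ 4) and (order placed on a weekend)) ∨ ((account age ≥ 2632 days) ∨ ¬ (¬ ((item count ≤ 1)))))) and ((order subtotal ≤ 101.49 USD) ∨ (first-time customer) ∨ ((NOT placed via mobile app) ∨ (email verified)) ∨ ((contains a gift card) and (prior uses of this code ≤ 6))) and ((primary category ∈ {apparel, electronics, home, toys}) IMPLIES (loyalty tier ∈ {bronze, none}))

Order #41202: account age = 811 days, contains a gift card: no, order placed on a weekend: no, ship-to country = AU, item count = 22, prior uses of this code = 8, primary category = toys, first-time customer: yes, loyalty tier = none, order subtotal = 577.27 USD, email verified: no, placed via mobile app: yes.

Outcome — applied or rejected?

Atomic conditions:
  prior uses of this code ≥ 4: 8 ≥ 4 is true
  order placed on a weekend: no → false
  account age ≥ 2632 days: 811 ≥ 2632 is false
  item count ≤ 1: 22 ≤ 1 is false
  order subtotal ≤ 101.49 USD: 577.27 ≤ 101.49 is false
  first-time customer: yes → true
  NOT placed via mobile app: yes → false
  email verified: no → false
  contains a gift card: no → false
  prior uses of this code ≤ 6: 8 ≤ 6 is false
  primary category ∈ {apparel, electronics, home, toys}: toys is in the set → true
  loyalty tier ∈ {bronze, none}: none is in the set → true
Combine:
[1.1.1] true AND false = false
[1.1.2.2.1] NOT false = true
[1.1.2.2] NOT true = false
[1.1.2] false OR false = false
[1.1] false OR false = false
[1] NOT false = true
[2.3] false OR false = false
[2.4] false AND false = false
[2] false OR true OR false OR false = true
[3] true → true = true
[root] true AND true AND true = true
Overall: true → applied

Applied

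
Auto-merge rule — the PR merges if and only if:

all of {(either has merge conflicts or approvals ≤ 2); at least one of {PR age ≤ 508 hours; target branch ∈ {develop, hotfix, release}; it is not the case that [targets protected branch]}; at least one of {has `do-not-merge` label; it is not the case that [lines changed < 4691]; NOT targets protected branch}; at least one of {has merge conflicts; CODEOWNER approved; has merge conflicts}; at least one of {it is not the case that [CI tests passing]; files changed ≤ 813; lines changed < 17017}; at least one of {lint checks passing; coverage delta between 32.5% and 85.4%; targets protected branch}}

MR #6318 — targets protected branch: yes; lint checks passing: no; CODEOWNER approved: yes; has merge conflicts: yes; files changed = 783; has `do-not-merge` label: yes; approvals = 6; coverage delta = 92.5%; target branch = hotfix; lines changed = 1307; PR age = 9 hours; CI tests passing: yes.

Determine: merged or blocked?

Merged

Atomic conditions:
  has merge conflicts: yes → true
  approvals ≤ 2: 6 ≤ 2 is false
  PR age ≤ 508 hours: 9 ≤ 508 is true
  target branch ∈ {develop, hotfix, release}: hotfix is in the set → true
  targets protected branch: yes → true
  has `do-not-merge` label: yes → true
  lines changed < 4691: 1307 < 4691 is true
  NOT targets protected branch: yes → false
  CODEOWNER approved: yes → true
  CI tests passing: yes → true
  files changed ≤ 813: 783 ≤ 813 is true
  lines changed < 17017: 1307 < 17017 is true
  lint checks passing: no → false
  coverage delta between 32.5% and 85.4%: 92.5 in [32.5, 85.4] is false
Combine:
[1] true OR false = true
[2.3] NOT true = false
[2] true OR true OR false = true
[3.2] NOT true = false
[3] true OR false OR false = true
[4] true OR true OR true = true
[5.1] NOT true = false
[5] false OR true OR true = true
[6] false OR false OR true = true
[root] true AND true AND true AND true AND true AND true = true
Overall: true → merged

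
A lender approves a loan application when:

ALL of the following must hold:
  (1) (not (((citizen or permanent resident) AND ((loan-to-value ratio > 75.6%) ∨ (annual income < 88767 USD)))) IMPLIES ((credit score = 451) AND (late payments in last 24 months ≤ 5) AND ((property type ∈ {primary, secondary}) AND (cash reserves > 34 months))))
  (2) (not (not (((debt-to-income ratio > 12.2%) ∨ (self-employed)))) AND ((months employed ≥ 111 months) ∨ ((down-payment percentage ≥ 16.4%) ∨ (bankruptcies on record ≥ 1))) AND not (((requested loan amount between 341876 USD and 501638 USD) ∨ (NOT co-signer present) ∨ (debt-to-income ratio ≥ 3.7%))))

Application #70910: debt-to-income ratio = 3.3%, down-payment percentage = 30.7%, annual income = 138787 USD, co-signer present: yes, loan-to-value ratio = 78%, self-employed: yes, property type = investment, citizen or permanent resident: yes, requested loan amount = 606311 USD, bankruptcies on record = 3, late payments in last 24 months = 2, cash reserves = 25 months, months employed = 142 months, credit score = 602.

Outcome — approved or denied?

Atomic conditions:
  citizen or permanent resident: yes → true
  loan-to-value ratio > 75.6%: 78 > 75.6 is true
  annual income < 88767 USD: 138787 < 88767 is false
  credit score = 451: 602 == 451 is false
  late payments in last 24 months ≤ 5: 2 ≤ 5 is true
  property type ∈ {primary, secondary}: investment is not in the set → false
  cash reserves > 34 months: 25 > 34 is false
  debt-to-income ratio > 12.2%: 3.3 > 12.2 is false
  self-employed: yes → true
  months employed ≥ 111 months: 142 ≥ 111 is true
  down-payment percentage ≥ 16.4%: 30.7 ≥ 16.4 is true
  bankruptcies on record ≥ 1: 3 ≥ 1 is true
  requested loan amount between 341876 USD and 501638 USD: 606311 in [341876, 501638] is false
  NOT co-signer present: yes → false
  debt-to-income ratio ≥ 3.7%: 3.3 ≥ 3.7 is false
Combine:
[1.1.1.2] true OR false = true
[1.1.1] true AND true = true
[1.1] NOT true = false
[1.2.3] false AND false = false
[1.2] false AND true AND false = false
[1] false → false (antecedent false ⇒ implication holds) = true
[2.1.1.1] false OR true = true
[2.1.1] NOT true = false
[2.1] NOT false = true
[2.2.2] true OR true = true
[2.2] true OR true = true
[2.3.1] false OR false OR false = false
[2.3] NOT false = true
[2] true AND true AND true = true
[root] true AND true = true
Overall: true → approved

Approved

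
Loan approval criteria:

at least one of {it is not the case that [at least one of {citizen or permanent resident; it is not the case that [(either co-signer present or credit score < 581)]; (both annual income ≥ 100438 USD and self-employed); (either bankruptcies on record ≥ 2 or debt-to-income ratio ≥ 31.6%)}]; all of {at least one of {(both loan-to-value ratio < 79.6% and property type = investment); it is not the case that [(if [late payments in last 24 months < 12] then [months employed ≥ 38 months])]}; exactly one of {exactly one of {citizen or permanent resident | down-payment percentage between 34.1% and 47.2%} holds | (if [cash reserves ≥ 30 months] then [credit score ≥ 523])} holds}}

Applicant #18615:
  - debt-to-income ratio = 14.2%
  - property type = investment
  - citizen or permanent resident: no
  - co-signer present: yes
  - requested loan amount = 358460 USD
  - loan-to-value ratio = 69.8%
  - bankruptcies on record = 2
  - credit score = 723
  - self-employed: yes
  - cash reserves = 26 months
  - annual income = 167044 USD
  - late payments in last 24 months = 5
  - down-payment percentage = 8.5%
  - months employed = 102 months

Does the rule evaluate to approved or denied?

Approved

Atomic conditions:
  citizen or permanent resident: no → false
  co-signer present: yes → true
  credit score < 581: 723 < 581 is false
  annual income ≥ 100438 USD: 167044 ≥ 100438 is true
  self-employed: yes → true
  bankruptcies on record ≥ 2: 2 ≥ 2 is true
  debt-to-income ratio ≥ 31.6%: 14.2 ≥ 31.6 is false
  loan-to-value ratio < 79.6%: 69.8 < 79.6 is true
  property type = investment: investment == investment is true
  late payments in last 24 months < 12: 5 < 12 is true
  months employed ≥ 38 months: 102 ≥ 38 is true
  down-payment percentage between 34.1% and 47.2%: 8.5 in [34.1, 47.2] is false
  cash reserves ≥ 30 months: 26 ≥ 30 is false
  credit score ≥ 523: 723 ≥ 523 is true
Combine:
[1.1.2.1] true OR false = true
[1.1.2] NOT true = false
[1.1.3] true AND true = true
[1.1.4] true OR false = true
[1.1] false OR false OR true OR true = true
[1] NOT true = false
[2.1.1] true AND true = true
[2.1.2.1] true → true = true
[2.1.2] NOT true = false
[2.1] true OR false = true
[2.2.1] exactly-one(false, false) = false
[2.2.2] false → true (antecedent false ⇒ implication holds) = true
[2.2] exactly-one(false, true) = true
[2] true AND true = true
[root] false OR true = true
Overall: true → approved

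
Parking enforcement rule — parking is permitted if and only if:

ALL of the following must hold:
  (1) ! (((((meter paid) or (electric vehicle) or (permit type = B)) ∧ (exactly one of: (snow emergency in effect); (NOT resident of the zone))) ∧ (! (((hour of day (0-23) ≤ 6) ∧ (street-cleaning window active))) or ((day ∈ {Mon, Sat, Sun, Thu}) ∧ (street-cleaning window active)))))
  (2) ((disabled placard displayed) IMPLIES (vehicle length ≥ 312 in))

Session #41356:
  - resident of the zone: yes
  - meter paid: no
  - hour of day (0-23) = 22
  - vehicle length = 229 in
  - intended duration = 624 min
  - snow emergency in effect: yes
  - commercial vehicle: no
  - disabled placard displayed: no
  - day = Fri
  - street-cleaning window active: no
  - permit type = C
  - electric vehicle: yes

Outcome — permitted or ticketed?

Ticketed

Atomic conditions:
  meter paid: no → false
  electric vehicle: yes → true
  permit type = B: C == B is false
  snow emergency in effect: yes → true
  NOT resident of the zone: yes → false
  hour of day (0-23) ≤ 6: 22 ≤ 6 is false
  street-cleaning window active: no → false
  day ∈ {Mon, Sat, Sun, Thu}: Fri is not in the set → false
  disabled placard displayed: no → false
  vehicle length ≥ 312 in: 229 ≥ 312 is false
Combine:
[1.1.1.1] false OR true OR false = true
[1.1.1.2] exactly-one(true, false) = true
[1.1.1] true AND true = true
[1.1.2.1.1] false AND false = false
[1.1.2.1] NOT false = true
[1.1.2.2] false AND false = false
[1.1.2] true OR false = true
[1.1] true AND true = true
[1] NOT true = false
[2] false → false (antecedent false ⇒ implication holds) = true
[root] false AND true = false
Overall: false → ticketed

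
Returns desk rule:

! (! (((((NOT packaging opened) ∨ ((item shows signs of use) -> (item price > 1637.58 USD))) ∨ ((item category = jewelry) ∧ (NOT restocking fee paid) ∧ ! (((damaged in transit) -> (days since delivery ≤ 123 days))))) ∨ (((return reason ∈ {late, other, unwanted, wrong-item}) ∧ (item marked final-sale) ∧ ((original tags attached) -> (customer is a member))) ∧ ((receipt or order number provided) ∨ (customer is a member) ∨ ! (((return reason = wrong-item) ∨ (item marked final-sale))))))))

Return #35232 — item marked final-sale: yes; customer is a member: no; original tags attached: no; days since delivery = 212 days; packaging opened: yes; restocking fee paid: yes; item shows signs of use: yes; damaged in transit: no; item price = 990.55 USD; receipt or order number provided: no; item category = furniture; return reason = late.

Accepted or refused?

Atomic conditions:
  NOT packaging opened: yes → false
  item shows signs of use: yes → true
  item price > 1637.58 USD: 990.55 > 1637.58 is false
  item category = jewelry: furniture == jewelry is false
  NOT restocking fee paid: yes → false
  damaged in transit: no → false
  days since delivery ≤ 123 days: 212 ≤ 123 is false
  return reason ∈ {late, other, unwanted, wrong-item}: late is in the set → true
  item marked final-sale: yes → true
  original tags attached: no → false
  customer is a member: no → false
  receipt or order number provided: no → false
  return reason = wrong-item: late == wrong-item is false
Combine:
[1.1.1.1.2] true → false = false
[1.1.1.1] false OR false = false
[1.1.1.2.3.1] false → false (antecedent false ⇒ implication holds) = true
[1.1.1.2.3] NOT true = false
[1.1.1.2] false AND false AND false = false
[1.1.1] false OR false = false
[1.1.2.1.3] false → false (antecedent false ⇒ implication holds) = true
[1.1.2.1] true AND true AND true = true
[1.1.2.2.3.1] false OR true = true
[1.1.2.2.3] NOT true = false
[1.1.2.2] false OR false OR false = false
[1.1.2] true AND false = false
[1.1] false OR false = false
[1] NOT false = true
[root] NOT true = false
Overall: false → refused

Refused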